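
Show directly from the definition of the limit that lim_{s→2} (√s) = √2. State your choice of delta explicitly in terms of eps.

delta = min(2, √2·eps)

Let eps > 0. We want delta > 0 such that 0 < |s − 2| < delta implies |√s − √2| < eps.
Rationalise: √s − √2 = (s − 2)/(√s + √2), so |√s − √2| = |s − 2|/(√s + √2).
Restrict delta ≤ 2 so that |s − 2| < 2 forces s > 0, and then √s + √2 > √2.
Hence |√s − √2| < |s − 2|/√2, which is < eps once |s − 2| < √2·eps.
Take delta = min(2, √2·eps). If 0 < |s − 2| < delta then s > 0 and |√s − √2| < |s − 2|/√2 < eps.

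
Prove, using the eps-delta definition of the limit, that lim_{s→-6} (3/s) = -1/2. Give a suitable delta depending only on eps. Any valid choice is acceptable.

Fix eps > 0. We seek delta > 0 such that 0 < |s + 6| < delta implies |3/s + 1/2| < eps.
|3/s + 1/2| = 3·|-6 − s|/(6·|s|) = 3|s + 6|/(6|s|).
Require delta ≤ 3 so that |s| > 6 − 3 = 3, hence 6|s| > 18.
Then |3/s + 1/2| < 3|s + 6|/18, which is < eps when |s + 6| < 6eps.
Take delta = min(3, 6eps). Then 0 < |s + 6| < delta gives both |s + 6| < 3 and |s + 6| < 6eps, so |3/s + 1/2| < eps.

delta = min(3, 6eps)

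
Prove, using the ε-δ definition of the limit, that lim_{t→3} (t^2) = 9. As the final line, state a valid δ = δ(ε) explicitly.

Suppose ε > 0. We seek δ > 0 with 0 < |t − 3| < δ ⇒ |t^2 − 9| < ε.
Factor: t^2 − 9 = (t − 3)(t + 3), so |t^2 − 9| = |t − 3|·|t + 3|.
Impose δ ≤ 1 so that |t| < 4; then |t + 3| ≤ 7.
Hence |t^2 − 9| ≤ 7|t − 3|, which is < ε once |t − 3| < ε/7.
Take δ = min(1, ε/7). If 0 < |t − 3| < δ then both bounds hold and |t^2 − 9| ≤ 7|t − 3| < 7·(ε/7) = ε.

δ = min(1, ε/7)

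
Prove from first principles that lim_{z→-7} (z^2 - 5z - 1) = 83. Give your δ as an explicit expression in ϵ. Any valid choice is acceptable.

Fix ϵ > 0. We want δ > 0 such that 0 < |z + 7| < δ implies |(z^2 - 5z - 1) − 83| < ϵ.
(z^2 - 5z - 1) − 83 = z^2 - 5z - 84 = (z + 7)(z - 12).
So |(z^2 - 5z - 1) − 83| = |z + 7|·|z - 12|.
Require δ ≤ 2. Then |z + 7| < 2 gives |z| < 9, and by the triangle inequality |z - 12| ≤ 9 + 12 = 21.
Hence |(z^2 - 5z - 1) − 83| ≤ 21|z + 7| < ϵ provided |z + 7| < ϵ/21.
Choosing δ = min(2, ϵ/21) ensures both conditions, hence |(z^2 - 5z - 1) − 83| < ϵ.

δ = min(2, ϵ/21)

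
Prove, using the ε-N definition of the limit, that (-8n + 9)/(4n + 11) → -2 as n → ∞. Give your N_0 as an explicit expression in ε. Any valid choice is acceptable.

Suppose ε > 0. For n ≥ 1, |(-8n + 9)/(4n + 11) + 2| = |124|/(4(4n + 11)) = 124/(4(4n + 11)).
Since 4n + 11 ≥ 4n for n ≥ 1, this is ≤ 124/(4·4n) = (31/4)/n.
So |(-8n + 9)/(4n + 11) + 2| < ε whenever n > (31/4)/ε.
Take N_0 = (31/4)/ε. If n > N_0 then |(-8n + 9)/(4n + 11) + 2| ≤ (31/4)/n < ε.

N_0 = (31/4)/ε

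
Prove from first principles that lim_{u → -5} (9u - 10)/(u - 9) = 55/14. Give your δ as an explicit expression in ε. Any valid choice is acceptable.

Fix ε > 0. We want δ > 0 with 0 < |u + 5| < δ ⇒ |(9u - 10)/(u - 9) − (55/14)| < ε.
Combining over a common denominator, (9u - 10)/(u - 9) − (55/14) = [(9u - 10)·(-14) − (-55)·(u - 9)] / [(-14)·(u - 9)] = -71(u + 5) / ((-14)(u - 9)).
So |(9u - 10)/(u - 9) − (55/14)| = 71|u + 5| / (14·|u − 9|).
Require δ ≤ 7, so |u − 9| ≥ |-14| − |u + 5| > 14 − 7 = 7.
Hence |(9u - 10)/(u - 9) − (55/14)| < 71|u + 5|/(14·7) = (71/98)|u + 5|, which is < ε once |u + 5| < (98/71)ε.
Take δ = min(7, (98/71)ε). Then 0 < |u + 5| < δ forces both bounds, so |(9u - 10)/(u - 9) − (55/14)| < ε.

δ = min(7, (98/71)ε)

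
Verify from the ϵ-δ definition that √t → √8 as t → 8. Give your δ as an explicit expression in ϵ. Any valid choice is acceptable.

δ = min(8, √8·ϵ)

Let ϵ > 0. We want δ > 0 such that 0 < |t − 8| < δ implies |√t − √8| < ϵ.
Rationalise: √t − √8 = (t − 8)/(√t + √8), so |√t − √8| = |t − 8|/(√t + √8).
Restrict δ ≤ 8 so that |t − 8| < 8 forces t > 0, and then √t + √8 > √8.
Hence |√t − √8| < |t − 8|/√8, which is < ϵ once |t − 8| < √8·ϵ.
Take δ = min(8, √8·ϵ). If 0 < |t − 8| < δ then t > 0 and |√t − √8| < |t − 8|/√8 < ϵ.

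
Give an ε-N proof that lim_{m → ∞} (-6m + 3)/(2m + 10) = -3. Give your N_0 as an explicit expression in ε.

N_0 = (33/2)/ε

Let ε > 0 be given. For m ≥ 1, |(-6m + 3)/(2m + 10) + 3| = |66|/(2(2m + 10)) = 66/(2(2m + 10)).
Since 2m + 10 ≥ 2m for m ≥ 1, this is ≤ 66/(2·2m) = (33/2)/m.
So |(-6m + 3)/(2m + 10) + 3| < ε whenever m > (33/2)/ε.
Take N_0 = (33/2)/ε. If m > N_0 then |(-6m + 3)/(2m + 10) + 3| ≤ (33/2)/m < ε.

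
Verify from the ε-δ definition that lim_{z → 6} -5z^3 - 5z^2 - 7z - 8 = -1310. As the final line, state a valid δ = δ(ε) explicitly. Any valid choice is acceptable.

δ = min(2, ε/817)

Fix ε > 0. We want δ > 0 such that 0 < |z − 6| < δ implies |(-5z^3 - 5z^2 - 7z - 8) + 1310| < ε.
(-5z^3 - 5z^2 - 7z - 8) + 1310 = -5z^3 - 5z^2 - 7z + 1302 = (z − 6)(-5z^2 - 35z - 217).
So |(-5z^3 - 5z^2 - 7z - 8) + 1310| = |z − 6|·|-5z^2 - 35z - 217|.
Require δ ≤ 2. Then |z − 6| < 2 gives |z| < 8, and by the triangle inequality |-5z^2 - 35z - 217| ≤ 5·8^2 + 35·8 + 217 = 817.
Hence |(-5z^3 - 5z^2 - 7z - 8) + 1310| ≤ 817|z − 6| < ε provided |z − 6| < ε/817.
Choosing δ = min(2, ε/817) ensures both conditions, hence |(-5z^3 - 5z^2 - 7z - 8) + 1310| < ε.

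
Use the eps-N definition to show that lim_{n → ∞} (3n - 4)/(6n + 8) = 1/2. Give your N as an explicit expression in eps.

Fix eps > 0. For n ≥ 1, |(3n - 4)/(6n + 8) − (1/2)| = |-48|/(6(6n + 8)) = 48/(6(6n + 8)).
Since 6n + 8 ≥ 6n for n ≥ 1, this is ≤ 48/(6·6n) = (4/3)/n.
So |(3n - 4)/(6n + 8) − (1/2)| < eps whenever n > (4/3)/eps.
Take N = (4/3)/eps. If n > N then |(3n - 4)/(6n + 8) − (1/2)| ≤ (4/3)/n < eps.

N = (4/3)/eps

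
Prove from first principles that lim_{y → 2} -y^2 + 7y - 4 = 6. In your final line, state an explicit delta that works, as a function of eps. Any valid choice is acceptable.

Suppose eps > 0. We want delta > 0 such that 0 < |y − 2| < delta implies |(-y^2 + 7y - 4) − 6| < eps.
(-y^2 + 7y - 4) − 6 = -y^2 + 7y - 10 = (y − 2)(-y + 5).
So |(-y^2 + 7y - 4) − 6| = |y − 2|·|-y + 5|.
Assume first that |y − 2| < 1, so |y| < 3. Then |-y + 5| ≤ 3 + 5 = 8.
Hence |(-y^2 + 7y - 4) − 6| ≤ 8|y − 2| < eps provided |y − 2| < eps/8.
Take delta = min(1, eps/8). Then 0 < |y − 2| < delta gives both |y − 2| < 1 and |y − 2| < eps/8, so |(-y^2 + 7y - 4) − 6| < eps.

delta = min(1, eps/8)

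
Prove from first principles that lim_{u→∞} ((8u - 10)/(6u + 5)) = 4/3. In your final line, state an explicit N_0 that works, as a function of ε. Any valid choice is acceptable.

N_0 = (25/9)/ε

Suppose ε > 0. We seek N_0 > 0 such that u > N_0 implies |(8u - 10)/(6u + 5) − (4/3)| < ε.
(8u - 10)/(6u + 5) − (4/3) = (6(8u - 10) − 8(6u + 5)) / (6(6u + 5)) = -100/(6(6u + 5)).
For u > 0 we have 6u + 5 > 6u, so |(8u - 10)/(6u + 5) − (4/3)| = 100/(6(6u + 5)) < 100/(6·6u) = (25/9)/u.
Thus |(8u - 10)/(6u + 5) − (4/3)| < ε whenever u > (25/9)/ε.
Take N_0 = (25/9)/ε. If u > N_0 then |(8u - 10)/(6u + 5) − (4/3)| < (25/9)/u < ε.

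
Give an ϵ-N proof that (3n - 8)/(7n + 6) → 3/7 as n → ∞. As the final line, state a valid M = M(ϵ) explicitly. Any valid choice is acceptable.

M = (74/49)/ϵ

Fix ϵ > 0. For n ≥ 1, |(3n - 8)/(7n + 6) − (3/7)| = |-74|/(7(7n + 6)) = 74/(7(7n + 6)).
Since 7n + 6 ≥ 7n for n ≥ 1, this is ≤ 74/(7·7n) = (74/49)/n.
So |(3n - 8)/(7n + 6) − (3/7)| < ϵ whenever n > (74/49)/ϵ.
Take M = (74/49)/ϵ. If n > M then |(3n - 8)/(7n + 6) − (3/7)| ≤ (74/49)/n < ϵ.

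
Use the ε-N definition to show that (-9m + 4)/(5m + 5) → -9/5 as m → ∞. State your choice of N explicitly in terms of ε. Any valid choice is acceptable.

Let ε > 0 be given. For m ≥ 1, |(-9m + 4)/(5m + 5) + 9/5| = |65|/(5(5m + 5)) = 65/(5(5m + 5)).
Since 5m + 5 ≥ 5m for m ≥ 1, this is ≤ 65/(5·5m) = (13/5)/m.
So |(-9m + 4)/(5m + 5) + 9/5| < ε whenever m > (13/5)/ε.
Take N = (13/5)/ε. If m > N then |(-9m + 4)/(5m + 5) + 9/5| ≤ (13/5)/m < ε.

N = (13/5)/ε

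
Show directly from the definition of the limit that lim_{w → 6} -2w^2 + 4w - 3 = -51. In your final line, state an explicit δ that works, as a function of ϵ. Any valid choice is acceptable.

Let ϵ > 0 be given. We want δ > 0 such that 0 < |w − 6| < δ implies |(-2w^2 + 4w - 3) + 51| < ϵ.
(-2w^2 + 4w - 3) + 51 = -2w^2 + 4w + 48 = (w − 6)(-2w - 8).
So |(-2w^2 + 4w - 3) + 51| = |w − 6|·|-2w - 8|.
Require δ ≤ 2. Then |w − 6| < 2 gives |w| < 8, and by the triangle inequality |-2w - 8| ≤ 2·8 + 8 = 24.
Hence |(-2w^2 + 4w - 3) + 51| ≤ 24|w − 6| < ϵ provided |w − 6| < ϵ/24.
Choosing δ = min(2, ϵ/24) ensures both conditions, hence |(-2w^2 + 4w - 3) + 51| < ϵ.

δ = min(2, ϵ/24)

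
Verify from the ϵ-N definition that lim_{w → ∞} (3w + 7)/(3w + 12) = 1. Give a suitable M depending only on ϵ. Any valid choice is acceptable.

M = (5/3)/ϵ

Suppose ϵ > 0. We seek M > 0 such that w > M implies |(3w + 7)/(3w + 12) − 1| < ϵ.
(3w + 7)/(3w + 12) − 1 = (3(3w + 7) − 3(3w + 12)) / (3(3w + 12)) = -15/(3(3w + 12)).
For w > 0 we have 3w + 12 > 3w, so |(3w + 7)/(3w + 12) − 1| = 15/(3(3w + 12)) < 15/(3·3w) = (5/3)/w.
Thus |(3w + 7)/(3w + 12) − 1| < ϵ whenever w > (5/3)/ϵ.
Take M = (5/3)/ϵ. If w > M then |(3w + 7)/(3w + 12) − 1| < (5/3)/w < ϵ.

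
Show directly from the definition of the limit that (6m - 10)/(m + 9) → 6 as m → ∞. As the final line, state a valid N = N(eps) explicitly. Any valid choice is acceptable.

N = 64/eps

Let eps > 0 be given. For m ≥ 1, |(6m - 10)/(m + 9) − 6| = |-64|/((m + 9)) = 64/((m + 9)).
Since m + 9 ≥ m for m ≥ 1, this is ≤ 64/(m) = 64/m.
So |(6m - 10)/(m + 9) − 6| < eps whenever m > 64/eps.
Take N = 64/eps. If m > N then |(6m - 10)/(m + 9) − 6| ≤ 64/m < eps.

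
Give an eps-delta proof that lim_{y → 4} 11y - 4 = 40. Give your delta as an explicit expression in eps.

delta = eps/11

Fix eps > 0. We need delta > 0 so that 0 < |y − 4| < delta implies |(11y - 4) − 40| < eps.
Since (11y - 4) − 40 = 11(y − 4), we have |(11y - 4) − 40| = 11|y − 4|.
So 11|y − 4| < eps exactly when |y − 4| < eps/11.
Choosing delta = eps/11 gives |(11y - 4) − 40| = 11|y − 4| < eps whenever |y − 4| < delta.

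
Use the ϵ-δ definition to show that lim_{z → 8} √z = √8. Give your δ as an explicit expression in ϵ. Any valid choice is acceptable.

Fix ϵ > 0. We want δ > 0 such that 0 < |z − 8| < δ implies |√z − √8| < ϵ.
Rationalise: √z − √8 = (z − 8)/(√z + √8), so |√z − √8| = |z − 8|/(√z + √8).
Restrict δ ≤ 8 so that |z − 8| < 8 forces z > 0, and then √z + √8 > √8.
Hence |√z − √8| < |z − 8|/√8, which is < ϵ once |z − 8| < √8·ϵ.
Take δ = min(8, √8·ϵ). If 0 < |z − 8| < δ then z > 0 and |√z − √8| < |z − 8|/√8 < ϵ.

δ = min(8, √8·ϵ)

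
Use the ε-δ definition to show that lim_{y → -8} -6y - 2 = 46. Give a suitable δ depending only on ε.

δ = ε/6

Suppose ε > 0. We need δ > 0 so that 0 < |y + 8| < δ implies |(-6y - 2) − 46| < ε.
Since (-6y - 2) − 46 = -6(y + 8), we have |(-6y - 2) − 46| = 6|y + 8|.
So 6|y + 8| < ε exactly when |y + 8| < ε/6.
Take δ = ε/6. If 0 < |y + 8| < δ then |(-6y - 2) − 46| = 6|y + 8| < 6·(ε/6) = ε.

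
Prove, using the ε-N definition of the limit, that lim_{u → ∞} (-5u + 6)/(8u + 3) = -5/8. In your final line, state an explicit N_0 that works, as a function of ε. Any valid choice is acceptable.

N_0 = (63/64)/ε

Let ε > 0. We seek N_0 > 0 such that u > N_0 implies |(-5u + 6)/(8u + 3) + 5/8| < ε.
(-5u + 6)/(8u + 3) + 5/8 = (8(-5u + 6) − (-5)(8u + 3)) / (8(8u + 3)) = 63/(8(8u + 3)).
For u > 0 we have 8u + 3 > 8u, so |(-5u + 6)/(8u + 3) + 5/8| = 63/(8(8u + 3)) < 63/(8·8u) = (63/64)/u.
Thus |(-5u + 6)/(8u + 3) + 5/8| < ε whenever u > (63/64)/ε.
Take N_0 = (63/64)/ε. If u > N_0 then |(-5u + 6)/(8u + 3) + 5/8| < (63/64)/u < ε.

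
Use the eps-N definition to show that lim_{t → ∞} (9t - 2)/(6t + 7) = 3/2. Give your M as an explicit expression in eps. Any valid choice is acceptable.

M = (25/12)/eps

Let eps > 0. We seek M > 0 such that t > M implies |(9t - 2)/(6t + 7) − (3/2)| < eps.
(9t - 2)/(6t + 7) − (3/2) = (6(9t - 2) − 9(6t + 7)) / (6(6t + 7)) = -75/(6(6t + 7)).
For t > 0 we have 6t + 7 > 6t, so |(9t - 2)/(6t + 7) − (3/2)| = 75/(6(6t + 7)) < 75/(6·6t) = (25/12)/t.
Thus |(9t - 2)/(6t + 7) − (3/2)| < eps whenever t > (25/12)/eps.
Take M = (25/12)/eps. If t > M then |(9t - 2)/(6t + 7) − (3/2)| < (25/12)/t < eps.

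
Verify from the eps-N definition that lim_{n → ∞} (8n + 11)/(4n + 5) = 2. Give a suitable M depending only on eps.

Let eps > 0. For n ≥ 1, |(8n + 11)/(4n + 5) − 2| = |4|/(4(4n + 5)) = 4/(4(4n + 5)).
Since 4n + 5 ≥ 4n for n ≥ 1, this is ≤ 4/(4·4n) = (1/4)/n.
So |(8n + 11)/(4n + 5) − 2| < eps whenever n > (1/4)/eps.
Take M = (1/4)/eps. If n > M then |(8n + 11)/(4n + 5) − 2| ≤ (1/4)/n < eps.

M = (1/4)/eps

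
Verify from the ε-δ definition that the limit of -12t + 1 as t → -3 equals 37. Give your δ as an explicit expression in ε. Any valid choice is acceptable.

Let ε > 0. We need δ > 0 so that 0 < |t + 3| < δ implies |(-12t + 1) − 37| < ε.
Since (-12t + 1) − 37 = -12(t + 3), we have |(-12t + 1) − 37| = 12|t + 3|.
So 12|t + 3| < ε exactly when |t + 3| < ε/12.
Choosing δ = ε/12 gives |(-12t + 1) − 37| = 12|t + 3| < ε whenever |t + 3| < δ.

δ = ε/12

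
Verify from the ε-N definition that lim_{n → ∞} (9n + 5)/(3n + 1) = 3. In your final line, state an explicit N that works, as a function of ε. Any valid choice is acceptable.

Suppose ε > 0. For n ≥ 1, |(9n + 5)/(3n + 1) − 3| = |6|/(3(3n + 1)) = 6/(3(3n + 1)).
Since 3n + 1 ≥ 3n for n ≥ 1, this is ≤ 6/(3·3n) = (2/3)/n.
So |(9n + 5)/(3n + 1) − 3| < ε whenever n > (2/3)/ε.
Take N = (2/3)/ε. If n > N then |(9n + 5)/(3n + 1) − 3| ≤ (2/3)/n < ε.

N = (2/3)/ε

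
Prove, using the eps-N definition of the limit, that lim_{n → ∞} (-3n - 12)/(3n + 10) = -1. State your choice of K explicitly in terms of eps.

K = (2/3)/eps

Suppose eps > 0. For n ≥ 1, |(-3n - 12)/(3n + 10) + 1| = |-6|/(3(3n + 10)) = 6/(3(3n + 10)).
Since 3n + 10 ≥ 3n for n ≥ 1, this is ≤ 6/(3·3n) = (2/3)/n.
So |(-3n - 12)/(3n + 10) + 1| < eps whenever n > (2/3)/eps.
Take K = (2/3)/eps. If n > K then |(-3n - 12)/(3n + 10) + 1| ≤ (2/3)/n < eps.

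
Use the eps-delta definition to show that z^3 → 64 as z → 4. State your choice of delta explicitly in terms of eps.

delta = min(1, eps/61)

Fix eps > 0. We seek delta > 0 with 0 < |z − 4| < delta ⇒ |z^3 − 64| < eps.
Factor: z^3 − 64 = (z − 4)(z^2 + 4z + 16), so |z^3 − 64| = |z − 4|·|z^2 + 4z + 16|.
Restrict delta ≤ 1. Then |z − 4| < 1 gives |z| < 5, so by the triangle inequality |z^2 + 4z + 16| ≤ 5^2 + 4·5 + 16 = 61.
Hence |z^3 − 64| ≤ 61|z − 4|, which is < eps once |z − 4| < eps/61.
Take delta = min(1, eps/61). If 0 < |z − 4| < delta then both bounds hold and |z^3 − 64| ≤ 61|z − 4| < 61·(eps/61) = eps.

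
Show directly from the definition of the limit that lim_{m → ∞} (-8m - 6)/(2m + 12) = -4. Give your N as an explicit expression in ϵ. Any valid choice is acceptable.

Let ϵ > 0. For m ≥ 1, |(-8m - 6)/(2m + 12) + 4| = |84|/(2(2m + 12)) = 84/(2(2m + 12)).
Since 2m + 12 ≥ 2m for m ≥ 1, this is ≤ 84/(2·2m) = 21/m.
So |(-8m - 6)/(2m + 12) + 4| < ϵ whenever m > 21/ϵ.
Take N = 21/ϵ. If m > N then |(-8m - 6)/(2m + 12) + 4| ≤ 21/m < ϵ.

N = 21/ϵ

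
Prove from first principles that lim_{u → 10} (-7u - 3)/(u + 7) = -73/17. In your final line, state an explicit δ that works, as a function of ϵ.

δ = min(17/2, (289/92)ϵ)

Fix ϵ > 0. We want δ > 0 with 0 < |u − 10| < δ ⇒ |(-7u - 3)/(u + 7) + 73/17| < ϵ.
Combining over a common denominator, (-7u - 3)/(u + 7) + 73/17 = [(-7u - 3)·17 − (-73)·(u + 7)] / [17·(u + 7)] = -46(u − 10) / (17(u + 7)).
So |(-7u - 3)/(u + 7) + 73/17| = 46|u − 10| / (17·|u + 7|).
Restrict δ ≤ 17/2. Then |u − 10| < 17/2 gives |u + 7| = |(u − 10) + 17| ≥ 17 − 17/2 = 17/2.
Hence |(-7u - 3)/(u + 7) + 73/17| < 46|u − 10|/(17·(17/2)) = (92/289)|u − 10|, which is < ϵ once |u − 10| < (289/92)ϵ.
Take δ = min(17/2, (289/92)ϵ). Then 0 < |u − 10| < δ forces both bounds, so |(-7u - 3)/(u + 7) + 73/17| < ϵ.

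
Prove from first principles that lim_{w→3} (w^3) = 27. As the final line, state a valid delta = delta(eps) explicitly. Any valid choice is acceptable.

Let eps > 0 be given. We seek delta > 0 with 0 < |w − 3| < delta ⇒ |w^3 − 27| < eps.
Factor: w^3 − 27 = (w − 3)(w^2 + 3w + 9), so |w^3 − 27| = |w − 3|·|w^2 + 3w + 9|.
Restrict delta ≤ 1. Then |w − 3| < 1 gives |w| < 4, so by the triangle inequality |w^2 + 3w + 9| ≤ 4^2 + 3·4 + 9 = 37.
Hence |w^3 − 27| ≤ 37|w − 3|, which is < eps once |w − 3| < eps/37.
Take delta = min(1, eps/37). If 0 < |w − 3| < delta then both bounds hold and |w^3 − 27| ≤ 37|w − 3| < 37·(eps/37) = eps.

delta = min(1, eps/37)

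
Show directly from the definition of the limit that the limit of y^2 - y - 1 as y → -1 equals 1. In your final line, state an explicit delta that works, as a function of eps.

delta = min(1, eps/4)

Fix eps > 0. We want delta > 0 such that 0 < |y + 1| < delta implies |(y^2 - y - 1) − 1| < eps.
(y^2 - y - 1) − 1 = y^2 - y - 2 = (y + 1)(y - 2).
So |(y^2 - y - 1) − 1| = |y + 1|·|y - 2|.
Assume first that |y + 1| < 1, so |y| < 2. Then |y - 2| ≤ 2 + 2 = 4.
Hence |(y^2 - y - 1) − 1| ≤ 4|y + 1| < eps provided |y + 1| < eps/4.
Choosing delta = min(1, eps/4) ensures both conditions, hence |(y^2 - y - 1) − 1| < eps.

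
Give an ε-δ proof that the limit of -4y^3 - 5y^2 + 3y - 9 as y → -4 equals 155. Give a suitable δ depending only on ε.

Let ε > 0. We want δ > 0 such that 0 < |y + 4| < δ implies |(-4y^3 - 5y^2 + 3y - 9) − 155| < ε.
(-4y^3 - 5y^2 + 3y - 9) − 155 = -4y^3 - 5y^2 + 3y - 164 = (y + 4)(-4y^2 + 11y - 41).
So |(-4y^3 - 5y^2 + 3y - 9) − 155| = |y + 4|·|-4y^2 + 11y - 41|.
Assume first that |y + 4| < 1, so |y| < 5. Then |-4y^2 + 11y - 41| ≤ 4·5^2 + 11·5 + 41 = 196.
Hence |(-4y^3 - 5y^2 + 3y - 9) − 155| ≤ 196|y + 4| < ε provided |y + 4| < ε/196.
Take δ = min(1, ε/196). Then 0 < |y + 4| < δ gives both |y + 4| < 1 and |y + 4| < ε/196, so |(-4y^3 - 5y^2 + 3y - 9) − 155| < ε.

δ = min(1, ε/196)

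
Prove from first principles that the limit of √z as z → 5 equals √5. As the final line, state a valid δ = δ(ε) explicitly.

Let ε > 0. We want δ > 0 such that 0 < |z − 5| < δ implies |√z − √5| < ε.
Multiplying by the conjugate, |√z − √5| = |z − 5|/(√z + √5).
Restrict δ ≤ 5 so that |z − 5| < 5 forces z > 0, and then √z + √5 > √5.
Hence |√z − √5| < |z − 5|/√5, which is < ε once |z − 5| < √5·ε.
Take δ = min(5, √5·ε). If 0 < |z − 5| < δ then z > 0 and |√z − √5| < |z − 5|/√5 < ε.

δ = min(5, √5·ε)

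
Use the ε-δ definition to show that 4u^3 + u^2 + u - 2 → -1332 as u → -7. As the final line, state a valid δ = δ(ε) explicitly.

δ = min(2, ε/757)

Fix ε > 0. We want δ > 0 such that 0 < |u + 7| < δ implies |(4u^3 + u^2 + u - 2) + 1332| < ε.
(4u^3 + u^2 + u - 2) + 1332 = 4u^3 + u^2 + u + 1330 = (u + 7)(4u^2 - 27u + 190).
So |(4u^3 + u^2 + u - 2) + 1332| = |u + 7|·|4u^2 - 27u + 190|.
Require δ ≤ 2. Then |u + 7| < 2 gives |u| < 9, and by the triangle inequality |4u^2 - 27u + 190| ≤ 4·9^2 + 27·9 + 190 = 757.
Hence |(4u^3 + u^2 + u - 2) + 1332| ≤ 757|u + 7| < ε provided |u + 7| < ε/757.
Take δ = min(2, ε/757). Then 0 < |u + 7| < δ gives both |u + 7| < 2 and |u + 7| < ε/757, so |(4u^3 + u^2 + u - 2) + 1332| < ε.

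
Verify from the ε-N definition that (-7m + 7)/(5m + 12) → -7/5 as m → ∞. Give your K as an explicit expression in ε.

K = (119/25)/ε

Suppose ε > 0. For m ≥ 1, |(-7m + 7)/(5m + 12) + 7/5| = |119|/(5(5m + 12)) = 119/(5(5m + 12)).
Since 5m + 12 ≥ 5m for m ≥ 1, this is ≤ 119/(5·5m) = (119/25)/m.
So |(-7m + 7)/(5m + 12) + 7/5| < ε whenever m > (119/25)/ε.
Take K = (119/25)/ε. If m > K then |(-7m + 7)/(5m + 12) + 7/5| ≤ (119/25)/m < ε.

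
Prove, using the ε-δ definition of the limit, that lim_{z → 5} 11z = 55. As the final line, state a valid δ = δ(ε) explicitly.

Let ε > 0 be given. We need δ > 0 so that 0 < |z − 5| < δ implies |(11z) − 55| < ε.
|(11z) − 55| = |11z - 55| = 11|z − 5|.
Thus it suffices that |z − 5| < ε/11.
Choosing δ = ε/11 gives |(11z) − 55| = 11|z − 5| < ε whenever |z − 5| < δ.

δ = ε/11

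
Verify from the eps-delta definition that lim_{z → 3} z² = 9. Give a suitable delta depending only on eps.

Let eps > 0. We seek delta > 0 with 0 < |z − 3| < delta ⇒ |z² − 9| < eps.
Factor: z² − 9 = (z − 3)(z + 3), so |z² − 9| = |z − 3|·|z + 3|.
Impose delta ≤ 1 so that |z| < 4; then |z + 3| ≤ 7.
Hence |z² − 9| ≤ 7|z − 3|, which is < eps once |z − 3| < eps/7.
Take delta = min(1, eps/7). If 0 < |z − 3| < delta then both bounds hold and |z² − 9| ≤ 7|z − 3| < 7·(eps/7) = eps.

delta = min(1, eps/7)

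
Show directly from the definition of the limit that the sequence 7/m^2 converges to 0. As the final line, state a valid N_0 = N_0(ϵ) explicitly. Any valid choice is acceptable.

Suppose ϵ > 0. For m ≥ 1, |7/m^2 − 0| = 7/m^2.
7/m^2 < ϵ ⇔ m^2 > 7/ϵ ⇔ m > (7/ϵ)^{1/2}.
Take N_0 = (7/ϵ)^{1/2}. Then m > N_0 implies 7/m^2 < ϵ.

N_0 = (7/ϵ)^{1/2}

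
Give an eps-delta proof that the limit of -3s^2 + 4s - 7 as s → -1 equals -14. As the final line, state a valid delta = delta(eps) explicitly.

delta = min(2, eps/16)

Suppose eps > 0. We want delta > 0 such that 0 < |s + 1| < delta implies |(-3s^2 + 4s - 7) + 14| < eps.
(-3s^2 + 4s - 7) + 14 = -3s^2 + 4s + 7 = (s + 1)(-3s + 7).
So |(-3s^2 + 4s - 7) + 14| = |s + 1|·|-3s + 7|.
Require delta ≤ 2. Then |s + 1| < 2 gives |s| < 3, and by the triangle inequality |-3s + 7| ≤ 3·3 + 7 = 16.
Hence |(-3s^2 + 4s - 7) + 14| ≤ 16|s + 1| < eps provided |s + 1| < eps/16.
Take delta = min(2, eps/16). Then 0 < |s + 1| < delta gives both |s + 1| < 2 and |s + 1| < eps/16, so |(-3s^2 + 4s - 7) + 14| < eps.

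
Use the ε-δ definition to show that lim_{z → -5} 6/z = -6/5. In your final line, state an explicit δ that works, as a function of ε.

Let ε > 0 be given. We seek δ > 0 such that 0 < |z + 5| < δ implies |6/z + 6/5| < ε.
|6/z + 6/5| = 6·|-5 − z|/(5·|z|) = 6|z + 5|/(5|z|).
Require δ ≤ 5/2 so that |z| > 5 − 5/2 = 5/2, hence 5|z| > 25/2.
Then |6/z + 6/5| < 6|z + 5|/(25/2), which is < ε when |z + 5| < (25/12)ε.
Take δ = min(5/2, (25/12)ε). Then 0 < |z + 5| < δ gives both |z + 5| < 5/2 and |z + 5| < (25/12)ε, so |6/z + 6/5| < ε.

δ = min(5/2, (25/12)ε)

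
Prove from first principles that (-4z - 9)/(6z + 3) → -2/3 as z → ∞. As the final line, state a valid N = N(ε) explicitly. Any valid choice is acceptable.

Suppose ε > 0. We seek N > 0 such that z > N implies |(-4z - 9)/(6z + 3) + 2/3| < ε.
(-4z - 9)/(6z + 3) + 2/3 = (6(-4z - 9) − (-4)(6z + 3)) / (6(6z + 3)) = -42/(6(6z + 3)).
For z > 0 we have 6z + 3 > 6z, so |(-4z - 9)/(6z + 3) + 2/3| = 42/(6(6z + 3)) < 42/(6·6z) = (7/6)/z.
Thus |(-4z - 9)/(6z + 3) + 2/3| < ε whenever z > (7/6)/ε.
Take N = (7/6)/ε. If z > N then |(-4z - 9)/(6z + 3) + 2/3| < (7/6)/z < ε.

N = (7/6)/ε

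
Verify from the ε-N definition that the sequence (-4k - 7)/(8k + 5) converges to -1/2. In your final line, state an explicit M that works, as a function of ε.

Fix ε > 0. For k ≥ 1, |(-4k - 7)/(8k + 5) + 1/2| = |-36|/(8(8k + 5)) = 36/(8(8k + 5)).
Since 8k + 5 ≥ 8k for k ≥ 1, this is ≤ 36/(8·8k) = (9/16)/k.
So |(-4k - 7)/(8k + 5) + 1/2| < ε whenever k > (9/16)/ε.
Take M = (9/16)/ε. If k > M then |(-4k - 7)/(8k + 5) + 1/2| ≤ (9/16)/k < ε.

M = (9/16)/ε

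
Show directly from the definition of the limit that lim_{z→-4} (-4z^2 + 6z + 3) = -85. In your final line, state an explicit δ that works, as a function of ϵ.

δ = min(2, ϵ/46)

Let ϵ > 0. We want δ > 0 such that 0 < |z + 4| < δ implies |(-4z^2 + 6z + 3) + 85| < ϵ.
(-4z^2 + 6z + 3) + 85 = -4z^2 + 6z + 88 = (z + 4)(-4z + 22).
So |(-4z^2 + 6z + 3) + 85| = |z + 4|·|-4z + 22|.
Assume first that |z + 4| < 2, so |z| < 6. Then |-4z + 22| ≤ 4·6 + 22 = 46.
Hence |(-4z^2 + 6z + 3) + 85| ≤ 46|z + 4| < ϵ provided |z + 4| < ϵ/46.
Take δ = min(2, ϵ/46). Then 0 < |z + 4| < δ gives both |z + 4| < 2 and |z + 4| < ϵ/46, so |(-4z^2 + 6z + 3) + 85| < ϵ.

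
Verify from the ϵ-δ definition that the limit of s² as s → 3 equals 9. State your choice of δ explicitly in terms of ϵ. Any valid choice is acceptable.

δ = min(2, ϵ/8)

Fix ϵ > 0. We seek δ > 0 with 0 < |s − 3| < δ ⇒ |s² − 9| < ϵ.
Factor: s² − 9 = (s − 3)(s + 3), so |s² − 9| = |s − 3|·|s + 3|.
Impose δ ≤ 2 so that |s| < 5; then |s + 3| ≤ 8.
Hence |s² − 9| ≤ 8|s − 3|, which is < ϵ once |s − 3| < ϵ/8.
Take δ = min(2, ϵ/8). If 0 < |s − 3| < δ then both bounds hold and |s² − 9| ≤ 8|s − 3| < 8·(ϵ/8) = ϵ.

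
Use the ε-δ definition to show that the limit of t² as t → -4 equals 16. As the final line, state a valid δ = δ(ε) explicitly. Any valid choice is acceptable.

δ = min(2, ε/10)

Fix ε > 0. We seek δ > 0 with 0 < |t + 4| < δ ⇒ |t² − 16| < ε.
Factor: t² − 16 = (t + 4)(t - 4), so |t² − 16| = |t + 4|·|t - 4|.
Restrict δ ≤ 2. Then |t + 4| < 2 gives |t| < 6, so by the triangle inequality |t - 4| ≤ 6 + 4 = 10.
Hence |t² − 16| ≤ 10|t + 4|, which is < ε once |t + 4| < ε/10.
Take δ = min(2, ε/10). If 0 < |t + 4| < δ then both bounds hold and |t² − 16| ≤ 10|t + 4| < 10·(ε/10) = ε.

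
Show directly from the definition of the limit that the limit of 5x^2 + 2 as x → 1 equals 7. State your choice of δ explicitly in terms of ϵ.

Let ϵ > 0 be given. We want δ > 0 such that 0 < |x − 1| < δ implies |(5x^2 + 2) − 7| < ϵ.
(5x^2 + 2) − 7 = 5x^2 - 5 = (x − 1)(5x + 5).
So |(5x^2 + 2) − 7| = |x − 1|·|5x + 5|.
Assume first that |x − 1| < 1, so |x| < 2. Then |5x + 5| ≤ 5·2 + 5 = 15.
Hence |(5x^2 + 2) − 7| ≤ 15|x − 1| < ϵ provided |x − 1| < ϵ/15.
Take δ = min(1, ϵ/15). Then 0 < |x − 1| < δ gives both |x − 1| < 1 and |x − 1| < ϵ/15, so |(5x^2 + 2) − 7| < ϵ.

δ = min(1, ϵ/15)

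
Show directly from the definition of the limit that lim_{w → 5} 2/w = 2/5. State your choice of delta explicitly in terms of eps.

Fix eps > 0. We seek delta > 0 such that 0 < |w − 5| < delta implies |2/w − (2/5)| < eps.
|2/w − (2/5)| = 2·|5 − w|/(5·|w|) = 2|w − 5|/(5|w|).
Restrict delta ≤ 5/2. Then |w − 5| < 5/2 gives |w| > 5/2, so 5|w| > 25/2.
Then |2/w − (2/5)| < 2|w − 5|/(25/2), which is < eps when |w − 5| < (25/4)eps.
Take delta = min(5/2, (25/4)eps). Then 0 < |w − 5| < delta gives both |w − 5| < 5/2 and |w − 5| < (25/4)eps, so |2/w − (2/5)| < eps.

delta = min(5/2, (25/4)eps)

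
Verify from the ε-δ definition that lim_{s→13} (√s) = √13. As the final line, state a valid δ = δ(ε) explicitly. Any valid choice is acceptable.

Let ε > 0. We want δ > 0 such that 0 < |s − 13| < δ implies |√s − √13| < ε.
Rationalise: √s − √13 = (s − 13)/(√s + √13), so |√s − √13| = |s − 13|/(√s + √13).
Restrict δ ≤ 13 so that |s − 13| < 13 forces s > 0, and then √s + √13 > √13.
Hence |√s − √13| < |s − 13|/√13, which is < ε once |s − 13| < √13·ε.
Take δ = min(13, √13·ε). If 0 < |s − 13| < δ then s > 0 and |√s − √13| < |s − 13|/√13 < ε.

δ = min(13, √13·ε)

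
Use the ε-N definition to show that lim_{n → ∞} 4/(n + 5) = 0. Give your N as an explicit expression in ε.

Fix ε > 0. For n ≥ 1, |4/(n + 5) − 0| = 4/(n + 5) ≤ 4/n.
We need 4/n < ε, i.e. n > 4/ε.
Take N = 4/ε. If n > N then |4/(n + 5)| ≤ 4/n < ε.

N = 4/ε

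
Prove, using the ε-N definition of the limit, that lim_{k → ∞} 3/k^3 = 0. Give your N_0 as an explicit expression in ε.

N_0 = (3/ε)^{1/3}

Suppose ε > 0. For k ≥ 1, |3/k^3 − 0| = 3/k^3.
3/k^3 < ε ⇔ k^3 > 3/ε ⇔ k > (3/ε)^{1/3}.
Take N_0 = (3/ε)^{1/3}. Then k > N_0 implies 3/k^3 < ε.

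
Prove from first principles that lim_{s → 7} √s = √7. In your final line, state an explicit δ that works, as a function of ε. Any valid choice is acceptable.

δ = min(7, √7·ε)

Let ε > 0 be given. We want δ > 0 such that 0 < |s − 7| < δ implies |√s − √7| < ε.
Rationalise: √s − √7 = (s − 7)/(√s + √7), so |√s − √7| = |s − 7|/(√s + √7).
Restrict δ ≤ 7 so that |s − 7| < 7 forces s > 0, and then √s + √7 > √7.
Hence |√s − √7| < |s − 7|/√7, which is < ε once |s − 7| < √7·ε.
Take δ = min(7, √7·ε). If 0 < |s − 7| < δ then s > 0 and |√s − √7| < |s − 7|/√7 < ε.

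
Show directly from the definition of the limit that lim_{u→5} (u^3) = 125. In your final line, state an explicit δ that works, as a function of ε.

δ = min(2, ε/109)

Let ε > 0. We seek δ > 0 with 0 < |u − 5| < δ ⇒ |u^3 − 125| < ε.
Factor: u^3 − 125 = (u − 5)(u^2 + 5u + 25), so |u^3 − 125| = |u − 5|·|u^2 + 5u + 25|.
Restrict δ ≤ 2. Then |u − 5| < 2 gives |u| < 7, so by the triangle inequality |u^2 + 5u + 25| ≤ 7^2 + 5·7 + 25 = 109.
Hence |u^3 − 125| ≤ 109|u − 5|, which is < ε once |u − 5| < ε/109.
Take δ = min(2, ε/109). If 0 < |u − 5| < δ then both bounds hold and |u^3 − 125| ≤ 109|u − 5| < 109·(ε/109) = ε.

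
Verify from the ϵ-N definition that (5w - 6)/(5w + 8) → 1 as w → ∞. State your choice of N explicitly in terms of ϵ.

Fix ϵ > 0. We seek N > 0 such that w > N implies |(5w - 6)/(5w + 8) − 1| < ϵ.
(5w - 6)/(5w + 8) − 1 = (5(5w - 6) − 5(5w + 8)) / (5(5w + 8)) = -70/(5(5w + 8)).
For w > 0 we have 5w + 8 > 5w, so |(5w - 6)/(5w + 8) − 1| = 70/(5(5w + 8)) < 70/(5·5w) = (14/5)/w.
Thus |(5w - 6)/(5w + 8) − 1| < ϵ whenever w > (14/5)/ϵ.
Take N = (14/5)/ϵ. If w > N then |(5w - 6)/(5w + 8) − 1| < (14/5)/w < ϵ.

N = (14/5)/ϵ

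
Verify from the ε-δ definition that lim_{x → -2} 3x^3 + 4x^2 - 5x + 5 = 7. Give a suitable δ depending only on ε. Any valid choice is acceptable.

δ = min(2, ε/57)

Let ε > 0 be given. We want δ > 0 such that 0 < |x + 2| < δ implies |(3x^3 + 4x^2 - 5x + 5) − 7| < ε.
(3x^3 + 4x^2 - 5x + 5) − 7 = 3x^3 + 4x^2 - 5x - 2 = (x + 2)(3x^2 - 2x - 1).
So |(3x^3 + 4x^2 - 5x + 5) − 7| = |x + 2|·|3x^2 - 2x - 1|.
Assume first that |x + 2| < 2, so |x| < 4. Then |3x^2 - 2x - 1| ≤ 3·4^2 + 2·4 + 1 = 57.
Hence |(3x^3 + 4x^2 - 5x + 5) − 7| ≤ 57|x + 2| < ε provided |x + 2| < ε/57.
Choosing δ = min(2, ε/57) ensures both conditions, hence |(3x^3 + 4x^2 - 5x + 5) − 7| < ε.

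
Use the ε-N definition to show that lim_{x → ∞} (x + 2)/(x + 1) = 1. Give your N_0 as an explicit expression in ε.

N_0 = 1/ε

Fix ε > 0. We seek N_0 > 0 such that x > N_0 implies |(x + 2)/(x + 1) − 1| < ε.
(x + 2)/(x + 1) − 1 = ((x + 2) − (x + 1)) / ((x + 1)) = 1/((x + 1)).
For x > 0 we have x + 1 > x, so |(x + 2)/(x + 1) − 1| = 1/((x + 1)) < 1/(x) = 1/x.
Thus |(x + 2)/(x + 1) − 1| < ε whenever x > 1/ε.
Take N_0 = 1/ε. If x > N_0 then |(x + 2)/(x + 1) − 1| < 1/x < ε.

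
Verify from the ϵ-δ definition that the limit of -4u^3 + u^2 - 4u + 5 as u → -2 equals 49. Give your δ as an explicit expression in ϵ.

Let ϵ > 0 be given. We want δ > 0 such that 0 < |u + 2| < δ implies |(-4u^3 + u^2 - 4u + 5) − 49| < ϵ.
(-4u^3 + u^2 - 4u + 5) − 49 = -4u^3 + u^2 - 4u - 44 = (u + 2)(-4u^2 + 9u - 22).
So |(-4u^3 + u^2 - 4u + 5) − 49| = |u + 2|·|-4u^2 + 9u - 22|.
Assume first that |u + 2| < 2, so |u| < 4. Then |-4u^2 + 9u - 22| ≤ 4·4^2 + 9·4 + 22 = 122.
Hence |(-4u^3 + u^2 - 4u + 5) − 49| ≤ 122|u + 2| < ϵ provided |u + 2| < ϵ/122.
Take δ = min(2, ϵ/122). Then 0 < |u + 2| < δ gives both |u + 2| < 2 and |u + 2| < ϵ/122, so |(-4u^3 + u^2 - 4u + 5) − 49| < ϵ.

δ = min(2, ϵ/122)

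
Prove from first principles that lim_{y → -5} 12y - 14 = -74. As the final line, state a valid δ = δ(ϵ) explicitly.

δ = ϵ/12

Let ϵ > 0 be given. We need δ > 0 so that 0 < |y + 5| < δ implies |(12y - 14) + 74| < ϵ.
|(12y - 14) + 74| = |12y + 60| = 12|y + 5|.
So 12|y + 5| < ϵ exactly when |y + 5| < ϵ/12.
Take δ = ϵ/12. If 0 < |y + 5| < δ then |(12y - 14) + 74| = 12|y + 5| < 12·(ϵ/12) = ϵ.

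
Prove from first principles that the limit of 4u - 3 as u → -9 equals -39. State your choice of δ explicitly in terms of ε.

Suppose ε > 0. We need δ > 0 so that 0 < |u + 9| < δ implies |(4u - 3) + 39| < ε.
Since (4u - 3) + 39 = 4(u + 9), we have |(4u - 3) + 39| = 4|u + 9|.
Thus it suffices that |u + 9| < ε/4.
Take δ = ε/4. If 0 < |u + 9| < δ then |(4u - 3) + 39| = 4|u + 9| < 4·(ε/4) = ε.

δ = ε/4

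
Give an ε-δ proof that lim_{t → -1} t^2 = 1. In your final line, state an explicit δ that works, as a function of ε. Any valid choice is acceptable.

δ = min(1, ε/3)

Fix ε > 0. We seek δ > 0 with 0 < |t + 1| < δ ⇒ |t^2 − 1| < ε.
Factor: t^2 − 1 = (t + 1)(t - 1), so |t^2 − 1| = |t + 1|·|t - 1|.
Impose δ ≤ 1 so that |t| < 2; then |t - 1| ≤ 3.
Hence |t^2 − 1| ≤ 3|t + 1|, which is < ε once |t + 1| < ε/3.
Take δ = min(1, ε/3). If 0 < |t + 1| < δ then both bounds hold and |t^2 − 1| ≤ 3|t + 1| < 3·(ε/3) = ε.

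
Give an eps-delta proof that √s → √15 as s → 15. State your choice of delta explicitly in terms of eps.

delta = min(15, √15·eps)

Let eps > 0 be given. We want delta > 0 such that 0 < |s − 15| < delta implies |√s − √15| < eps.
Multiplying by the conjugate, |√s − √15| = |s − 15|/(√s + √15).
Restrict delta ≤ 15 so that |s − 15| < 15 forces s > 0, and then √s + √15 > √15.
Hence |√s − √15| < |s − 15|/√15, which is < eps once |s − 15| < √15·eps.
Take delta = min(15, √15·eps). If 0 < |s − 15| < delta then s > 0 and |√s − √15| < |s − 15|/√15 < eps.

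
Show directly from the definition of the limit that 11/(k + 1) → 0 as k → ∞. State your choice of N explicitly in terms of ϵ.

Let ϵ > 0 be given. For k ≥ 1, |11/(k + 1) − 0| = 11/(k + 1) ≤ 11/k.
We need 11/k < ϵ, i.e. k > 11/ϵ.
Take N = 11/ϵ. If k > N then |11/(k + 1)| ≤ 11/k < ϵ.

N = 11/ϵ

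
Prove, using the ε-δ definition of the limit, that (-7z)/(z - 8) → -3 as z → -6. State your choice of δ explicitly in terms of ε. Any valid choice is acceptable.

δ = min(7, (7/4)ε)

Fix ε > 0. We want δ > 0 with 0 < |z + 6| < δ ⇒ |(-7z)/(z - 8) + 3| < ε.
Combining over a common denominator, (-7z)/(z - 8) + 3 = [(-7z)·(-14) − 42·(z - 8)] / [(-14)·(z - 8)] = 56(z + 6) / ((-14)(z - 8)).
So |(-7z)/(z - 8) + 3| = 56|z + 6| / (14·|z − 8|).
Require δ ≤ 7, so |z − 8| ≥ |-14| − |z + 6| > 14 − 7 = 7.
Hence |(-7z)/(z - 8) + 3| < 56|z + 6|/(14·7) = (4/7)|z + 6|, which is < ε once |z + 6| < (7/4)ε.
Take δ = min(7, (7/4)ε). Then 0 < |z + 6| < δ forces both bounds, so |(-7z)/(z - 8) + 3| < ε.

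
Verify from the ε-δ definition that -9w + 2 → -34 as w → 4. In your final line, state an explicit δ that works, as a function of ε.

δ = ε/9

Fix ε > 0. We need δ > 0 so that 0 < |w − 4| < δ implies |(-9w + 2) + 34| < ε.
|(-9w + 2) + 34| = |-9w + 36| = 9|w − 4|.
Thus it suffices that |w − 4| < ε/9.
Choosing δ = ε/9 gives |(-9w + 2) + 34| = 9|w − 4| < ε whenever |w − 4| < δ.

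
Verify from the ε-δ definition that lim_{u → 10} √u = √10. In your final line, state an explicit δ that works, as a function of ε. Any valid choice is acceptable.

Let ε > 0. We want δ > 0 such that 0 < |u − 10| < δ implies |√u − √10| < ε.
Rationalise: √u − √10 = (u − 10)/(√u + √10), so |√u − √10| = |u − 10|/(√u + √10).
Restrict δ ≤ 10 so that |u − 10| < 10 forces u > 0, and then √u + √10 > √10.
Hence |√u − √10| < |u − 10|/√10, which is < ε once |u − 10| < √10·ε.
Take δ = min(10, √10·ε). If 0 < |u − 10| < δ then u > 0 and |√u − √10| < |u − 10|/√10 < ε.

δ = min(10, √10·ε)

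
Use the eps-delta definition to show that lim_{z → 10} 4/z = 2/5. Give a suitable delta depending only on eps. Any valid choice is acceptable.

Let eps > 0 be given. We seek delta > 0 such that 0 < |z − 10| < delta implies |4/z − (2/5)| < eps.
|4/z − (2/5)| = 4·|10 − z|/(10·|z|) = 4|z − 10|/(10|z|).
Restrict delta ≤ 5. Then |z − 10| < 5 gives |z| > 5, so 10|z| > 50.
Then |4/z − (2/5)| < 4|z − 10|/50, which is < eps when |z − 10| < (25/2)eps.
Take delta = min(5, (25/2)eps). Then 0 < |z − 10| < delta gives both |z − 10| < 5 and |z − 10| < (25/2)eps, so |4/z − (2/5)| < eps.

delta = min(5, (25/2)eps)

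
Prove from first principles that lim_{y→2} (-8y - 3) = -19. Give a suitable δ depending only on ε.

δ = ε/8

Let ε > 0. We need δ > 0 so that 0 < |y − 2| < δ implies |(-8y - 3) + 19| < ε.
Since (-8y - 3) + 19 = -8(y − 2), we have |(-8y - 3) + 19| = 8|y − 2|.
So 8|y − 2| < ε exactly when |y − 2| < ε/8.
Choosing δ = ε/8 gives |(-8y - 3) + 19| = 8|y − 2| < ε whenever |y − 2| < δ.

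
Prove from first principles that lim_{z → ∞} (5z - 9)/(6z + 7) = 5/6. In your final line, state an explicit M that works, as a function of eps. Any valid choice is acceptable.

Fix eps > 0. We seek M > 0 such that z > M implies |(5z - 9)/(6z + 7) − (5/6)| < eps.
(5z - 9)/(6z + 7) − (5/6) = (6(5z - 9) − 5(6z + 7)) / (6(6z + 7)) = -89/(6(6z + 7)).
For z > 0 we have 6z + 7 > 6z, so |(5z - 9)/(6z + 7) − (5/6)| = 89/(6(6z + 7)) < 89/(6·6z) = (89/36)/z.
Thus |(5z - 9)/(6z + 7) − (5/6)| < eps whenever z > (89/36)/eps.
Take M = (89/36)/eps. If z > M then |(5z - 9)/(6z + 7) − (5/6)| < (89/36)/z < eps.

M = (89/36)/eps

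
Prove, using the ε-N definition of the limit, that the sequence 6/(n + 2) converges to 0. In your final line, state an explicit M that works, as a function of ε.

Suppose ε > 0. For n ≥ 1, |6/(n + 2) − 0| = 6/(n + 2) ≤ 6/n.
We need 6/n < ε, i.e. n > 6/ε.
Take M = 6/ε. If n > M then |6/(n + 2)| ≤ 6/n < ε.

M = 6/ε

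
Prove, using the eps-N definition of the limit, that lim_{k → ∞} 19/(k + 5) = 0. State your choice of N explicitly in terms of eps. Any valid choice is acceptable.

Let eps > 0 be given. For k ≥ 1, |19/(k + 5) − 0| = 19/(k + 5) ≤ 19/k.
We need 19/k < eps, i.e. k > 19/eps.
Take N = 19/eps. If k > N then |19/(k + 5)| ≤ 19/k < eps.

N = 19/eps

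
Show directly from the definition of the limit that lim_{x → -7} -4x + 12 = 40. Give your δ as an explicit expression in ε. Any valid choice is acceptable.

δ = ε/4

Fix ε > 0. We need δ > 0 so that 0 < |x + 7| < δ implies |(-4x + 12) − 40| < ε.
|(-4x + 12) − 40| = |-4x - 28| = 4|x + 7|.
So 4|x + 7| < ε exactly when |x + 7| < ε/4.
Take δ = ε/4. If 0 < |x + 7| < δ then |(-4x + 12) − 40| = 4|x + 7| < 4·(ε/4) = ε.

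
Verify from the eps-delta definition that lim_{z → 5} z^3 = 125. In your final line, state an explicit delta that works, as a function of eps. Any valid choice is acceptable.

Let eps > 0. We seek delta > 0 with 0 < |z − 5| < delta ⇒ |z^3 − 125| < eps.
Factor: z^3 − 125 = (z − 5)(z^2 + 5z + 25), so |z^3 − 125| = |z − 5|·|z^2 + 5z + 25|.
Impose delta ≤ 1 so that |z| < 6; then |z^2 + 5z + 25| ≤ 91.
Hence |z^3 − 125| ≤ 91|z − 5|, which is < eps once |z − 5| < eps/91.
Take delta = min(1, eps/91). If 0 < |z − 5| < delta then both bounds hold and |z^3 − 125| ≤ 91|z − 5| < 91·(eps/91) = eps.

delta = min(1, eps/91)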